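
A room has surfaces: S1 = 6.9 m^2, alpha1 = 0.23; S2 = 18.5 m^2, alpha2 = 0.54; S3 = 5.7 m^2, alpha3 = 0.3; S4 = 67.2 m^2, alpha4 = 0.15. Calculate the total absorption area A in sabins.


Given surfaces:
  Surface 1: 6.9 * 0.23 = 1.587
  Surface 2: 18.5 * 0.54 = 9.99
  Surface 3: 5.7 * 0.3 = 1.71
  Surface 4: 67.2 * 0.15 = 10.08
Formula: A = sum(Si * alpha_i)
A = 1.587 + 9.99 + 1.71 + 10.08
A = 23.37

23.37 sabins


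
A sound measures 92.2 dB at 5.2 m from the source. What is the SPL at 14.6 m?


Given values:
  SPL1 = 92.2 dB, r1 = 5.2 m, r2 = 14.6 m
Formula: SPL2 = SPL1 - 20 * log10(r2 / r1)
Compute ratio: r2 / r1 = 14.6 / 5.2 = 2.8077
Compute log10: log10(2.8077) = 0.448351
Compute drop: 20 * 0.448351 = 8.967
SPL2 = 92.2 - 8.967 = 83.23

83.23 dB


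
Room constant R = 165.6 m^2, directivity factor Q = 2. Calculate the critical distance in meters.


Given values:
  R = 165.6 m^2, Q = 2
Formula: d_c = 0.141 * sqrt(Q * R)
Compute Q * R = 2 * 165.6 = 331.2
Compute sqrt(331.2) = 18.1989
d_c = 0.141 * 18.1989 = 2.566

2.566 m


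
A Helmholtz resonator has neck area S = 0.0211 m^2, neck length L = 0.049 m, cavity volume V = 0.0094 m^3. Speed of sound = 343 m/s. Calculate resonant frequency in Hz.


Given values:
  S = 0.0211 m^2, L = 0.049 m, V = 0.0094 m^3, c = 343 m/s
Formula: f = (c / (2*pi)) * sqrt(S / (V * L))
Compute V * L = 0.0094 * 0.049 = 0.0004606
Compute S / (V * L) = 0.0211 / 0.0004606 = 45.8098
Compute sqrt(45.8098) = 6.768294
Compute c / (2*pi) = 343 / 6.283185 = 54.590148
f = 54.590148 * 6.768294 = 369.48

369.48 Hz


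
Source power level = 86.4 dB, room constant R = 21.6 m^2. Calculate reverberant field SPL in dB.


Given values:
  Lw = 86.4 dB, R = 21.6 m^2
Formula: SPL = Lw + 10 * log10(4 / R)
Compute 4 / R = 4 / 21.6 = 0.185185
Compute 10 * log10(0.185185) = -7.3239
SPL = 86.4 + (-7.3239) = 79.08

79.08 dB


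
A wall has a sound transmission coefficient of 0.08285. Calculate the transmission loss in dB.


Given values:
  tau = 0.08285
Formula: TL = 10 * log10(1 / tau)
Compute 1 / tau = 1 / 0.08285 = 12.07
Compute log10(12.07) = 1.081707
TL = 10 * 1.081707 = 10.82

10.82 dB


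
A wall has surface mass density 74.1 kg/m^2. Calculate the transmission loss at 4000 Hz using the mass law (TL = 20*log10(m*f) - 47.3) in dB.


Given values:
  m = 74.1 kg/m^2, f = 4000 Hz
Formula: TL = 20 * log10(m * f) - 47.3
Compute m * f = 74.1 * 4000 = 296400.0
Compute log10(296400.0) = 5.471878
Compute 20 * 5.471878 = 109.4376
TL = 109.4376 - 47.3 = 62.14

62.14 dB


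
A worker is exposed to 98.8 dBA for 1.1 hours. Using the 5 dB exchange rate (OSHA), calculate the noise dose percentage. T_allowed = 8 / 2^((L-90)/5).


Given values:
  L = 98.8 dBA, T = 1.1 hours
Formula: T_allowed = 8 / 2^((L - 90) / 5)
Compute exponent: (98.8 - 90) / 5 = 1.76
Compute 2^(1.76) = 3.386981
T_allowed = 8 / 3.386981 = 2.361985 hours
Dose = (T / T_allowed) * 100
Dose = (1.1 / 2.361985) * 100 = 46.57

46.57 %


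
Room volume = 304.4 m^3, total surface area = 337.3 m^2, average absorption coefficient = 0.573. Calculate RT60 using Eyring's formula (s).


Given values:
  V = 304.4 m^3, S = 337.3 m^2, alpha = 0.573
Formula: RT60 = 0.161 * V / (-S * ln(1 - alpha))
Compute ln(1 - 0.573) = ln(0.427) = -0.850971
Denominator: -337.3 * -0.850971 = 287.0325
Numerator: 0.161 * 304.4 = 49.0084
RT60 = 49.0084 / 287.0325 = 0.171

0.171 s


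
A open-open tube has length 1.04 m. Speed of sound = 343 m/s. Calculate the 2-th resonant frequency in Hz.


Given values:
  Tube type: open-open, L = 1.04 m, c = 343 m/s, n = 2
Formula: f_n = n * c / (2 * L)
Compute 2 * L = 2 * 1.04 = 2.08
f = 2 * 343 / 2.08
f = 329.81

329.81 Hz


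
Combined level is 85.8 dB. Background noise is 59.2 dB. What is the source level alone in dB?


Given values:
  L_total = 85.8 dB, L_bg = 59.2 dB
Formula: L_source = 10 * log10(10^(L_total/10) - 10^(L_bg/10))
Convert to linear:
  10^(85.8/10) = 380189396.3206
  10^(59.2/10) = 831763.7711
Difference: 380189396.3206 - 831763.7711 = 379357632.5495
L_source = 10 * log10(379357632.5495) = 85.79

85.79 dB


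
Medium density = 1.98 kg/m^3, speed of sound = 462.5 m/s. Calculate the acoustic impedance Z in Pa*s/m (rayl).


Given values:
  rho = 1.98 kg/m^3
  c = 462.5 m/s
Formula: Z = rho * c
Z = 1.98 * 462.5
Z = 915.75

915.75 rayl


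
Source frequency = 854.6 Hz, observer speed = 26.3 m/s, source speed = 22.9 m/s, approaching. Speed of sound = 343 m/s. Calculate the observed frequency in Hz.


Given values:
  f_s = 854.6 Hz, v_o = 26.3 m/s, v_s = 22.9 m/s
  Direction: approaching
Formula: f_o = f_s * (c + v_o) / (c - v_s)
Numerator: c + v_o = 343 + 26.3 = 369.3
Denominator: c - v_s = 343 - 22.9 = 320.1
f_o = 854.6 * 369.3 / 320.1 = 985.95

985.95 Hz


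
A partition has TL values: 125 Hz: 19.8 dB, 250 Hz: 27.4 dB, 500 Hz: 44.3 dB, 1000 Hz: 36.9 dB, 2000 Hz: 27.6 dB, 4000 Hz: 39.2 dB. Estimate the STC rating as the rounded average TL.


Given TL values at each frequency:
  125 Hz: 19.8 dB
  250 Hz: 27.4 dB
  500 Hz: 44.3 dB
  1000 Hz: 36.9 dB
  2000 Hz: 27.6 dB
  4000 Hz: 39.2 dB
Formula: STC ~ round(average of TL values)
Sum = 19.8 + 27.4 + 44.3 + 36.9 + 27.6 + 39.2 = 195.2
Average = 195.2 / 6 = 32.53
Rounded: 33

33


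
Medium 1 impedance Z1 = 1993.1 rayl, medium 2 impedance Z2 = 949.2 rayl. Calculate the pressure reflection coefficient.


Given values:
  Z1 = 1993.1 rayl, Z2 = 949.2 rayl
Formula: R = (Z2 - Z1) / (Z2 + Z1)
Numerator: Z2 - Z1 = 949.2 - 1993.1 = -1043.9
Denominator: Z2 + Z1 = 949.2 + 1993.1 = 2942.3
R = -1043.9 / 2942.3 = -0.3548

-0.3548


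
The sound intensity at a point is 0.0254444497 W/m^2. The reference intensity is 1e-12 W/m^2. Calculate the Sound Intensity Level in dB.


Given values:
  I = 0.0254444497 W/m^2
  I_ref = 1e-12 W/m^2
Formula: SIL = 10 * log10(I / I_ref)
Compute ratio: I / I_ref = 25444449700
Compute log10: log10(25444449700) = 10.405593
Multiply: SIL = 10 * 10.405593 = 104.06

104.06 dB


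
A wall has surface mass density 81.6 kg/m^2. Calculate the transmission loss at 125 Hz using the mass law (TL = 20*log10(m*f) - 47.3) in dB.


Given values:
  m = 81.6 kg/m^2, f = 125 Hz
Formula: TL = 20 * log10(m * f) - 47.3
Compute m * f = 81.6 * 125 = 10200.0
Compute log10(10200.0) = 4.0086
Compute 20 * 4.0086 = 80.172
TL = 80.172 - 47.3 = 32.87

32.87 dB


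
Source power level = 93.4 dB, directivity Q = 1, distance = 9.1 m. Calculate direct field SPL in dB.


Given values:
  Lw = 93.4 dB, Q = 1, r = 9.1 m
Formula: SPL = Lw + 10 * log10(Q / (4 * pi * r^2))
Compute 4 * pi * r^2 = 4 * pi * 9.1^2 = 1040.6212
Compute Q / denom = 1 / 1040.6212 = 0.00096096
Compute 10 * log10(0.00096096) = -30.1729
SPL = 93.4 + (-30.1729) = 63.23

63.23 dB


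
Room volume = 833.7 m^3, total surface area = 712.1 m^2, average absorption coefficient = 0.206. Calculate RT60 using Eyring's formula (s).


Given values:
  V = 833.7 m^3, S = 712.1 m^2, alpha = 0.206
Formula: RT60 = 0.161 * V / (-S * ln(1 - alpha))
Compute ln(1 - 0.206) = ln(0.794) = -0.230672
Denominator: -712.1 * -0.230672 = 164.2615
Numerator: 0.161 * 833.7 = 134.2257
RT60 = 134.2257 / 164.2615 = 0.817

0.817 s


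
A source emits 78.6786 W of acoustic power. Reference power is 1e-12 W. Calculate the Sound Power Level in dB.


Given values:
  W = 78.6786 W
  W_ref = 1e-12 W
Formula: SWL = 10 * log10(W / W_ref)
Compute ratio: W / W_ref = 78678600000000
Compute log10: log10(78678600000000) = 13.895857
Multiply: SWL = 10 * 13.895857 = 138.96

138.96 dB


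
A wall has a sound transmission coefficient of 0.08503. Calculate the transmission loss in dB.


Given values:
  tau = 0.08503
Formula: TL = 10 * log10(1 / tau)
Compute 1 / tau = 1 / 0.08503 = 11.7606
Compute log10(11.7606) = 1.070429
TL = 10 * 1.070429 = 10.7

10.7 dB


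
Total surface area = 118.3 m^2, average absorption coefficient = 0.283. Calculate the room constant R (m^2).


Given values:
  S = 118.3 m^2, alpha = 0.283
Formula: R = S * alpha / (1 - alpha)
Numerator: 118.3 * 0.283 = 33.4789
Denominator: 1 - 0.283 = 0.717
R = 33.4789 / 0.717 = 46.69

46.69 m^2


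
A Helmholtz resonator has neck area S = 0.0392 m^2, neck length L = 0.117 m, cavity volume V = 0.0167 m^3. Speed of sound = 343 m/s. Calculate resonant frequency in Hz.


Given values:
  S = 0.0392 m^2, L = 0.117 m, V = 0.0167 m^3, c = 343 m/s
Formula: f = (c / (2*pi)) * sqrt(S / (V * L))
Compute V * L = 0.0167 * 0.117 = 0.0019539
Compute S / (V * L) = 0.0392 / 0.0019539 = 20.0624
Compute sqrt(20.0624) = 4.479107
Compute c / (2*pi) = 343 / 6.283185 = 54.590148
f = 54.590148 * 4.479107 = 244.52

244.52 Hz


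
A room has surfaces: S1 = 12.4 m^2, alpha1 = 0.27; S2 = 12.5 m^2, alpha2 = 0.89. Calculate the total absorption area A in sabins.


Given surfaces:
  Surface 1: 12.4 * 0.27 = 3.348
  Surface 2: 12.5 * 0.89 = 11.125
Formula: A = sum(Si * alpha_i)
A = 3.348 + 11.125
A = 14.47

14.47 sabins


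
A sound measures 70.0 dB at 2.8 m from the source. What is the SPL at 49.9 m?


Given values:
  SPL1 = 70.0 dB, r1 = 2.8 m, r2 = 49.9 m
Formula: SPL2 = SPL1 - 20 * log10(r2 / r1)
Compute ratio: r2 / r1 = 49.9 / 2.8 = 17.8214
Compute log10: log10(17.8214) = 1.250942
Compute drop: 20 * 1.250942 = 25.0188
SPL2 = 70.0 - 25.0188 = 44.98

44.98 dB


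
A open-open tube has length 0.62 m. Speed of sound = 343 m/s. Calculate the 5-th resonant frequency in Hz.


Given values:
  Tube type: open-open, L = 0.62 m, c = 343 m/s, n = 5
Formula: f_n = n * c / (2 * L)
Compute 2 * L = 2 * 0.62 = 1.24
f = 5 * 343 / 1.24
f = 1383.06

1383.06 Hz


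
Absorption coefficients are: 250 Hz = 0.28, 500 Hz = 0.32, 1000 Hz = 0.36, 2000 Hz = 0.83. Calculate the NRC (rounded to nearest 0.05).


Given values:
  a_250 = 0.28, a_500 = 0.32
  a_1000 = 0.36, a_2000 = 0.83
Formula: NRC = (a250 + a500 + a1000 + a2000) / 4
Sum = 0.28 + 0.32 + 0.36 + 0.83 = 1.79
NRC = 1.79 / 4 = 0.4475
Rounded to nearest 0.05: 0.45

0.45


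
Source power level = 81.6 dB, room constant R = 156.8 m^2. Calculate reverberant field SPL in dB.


Given values:
  Lw = 81.6 dB, R = 156.8 m^2
Formula: SPL = Lw + 10 * log10(4 / R)
Compute 4 / R = 4 / 156.8 = 0.02551
Compute 10 * log10(0.02551) = -15.9329
SPL = 81.6 + (-15.9329) = 65.67

65.67 dB


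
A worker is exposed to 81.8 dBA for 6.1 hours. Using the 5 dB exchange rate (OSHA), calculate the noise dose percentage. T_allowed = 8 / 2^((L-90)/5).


Given values:
  L = 81.8 dBA, T = 6.1 hours
Formula: T_allowed = 8 / 2^((L - 90) / 5)
Compute exponent: (81.8 - 90) / 5 = -1.64
Compute 2^(-1.64) = 0.320856
T_allowed = 8 / 0.320856 = 24.933303 hours
Dose = (T / T_allowed) * 100
Dose = (6.1 / 24.933303) * 100 = 24.47

24.47 %


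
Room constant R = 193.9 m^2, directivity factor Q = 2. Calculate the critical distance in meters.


Given values:
  R = 193.9 m^2, Q = 2
Formula: d_c = 0.141 * sqrt(Q * R)
Compute Q * R = 2 * 193.9 = 387.8
Compute sqrt(387.8) = 19.6926
d_c = 0.141 * 19.6926 = 2.777

2.777 m


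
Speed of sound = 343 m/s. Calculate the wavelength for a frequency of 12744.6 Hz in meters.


Given values:
  c = 343 m/s, f = 12744.6 Hz
Formula: lambda = c / f
lambda = 343 / 12744.6
lambda = 0.0269

0.0269 m


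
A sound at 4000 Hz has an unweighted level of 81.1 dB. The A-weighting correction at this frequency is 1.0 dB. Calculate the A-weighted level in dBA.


Given values:
  SPL = 81.1 dB
  A-weighting at 4000 Hz = 1.0 dB
Formula: L_A = SPL + A_weight
L_A = 81.1 + (1.0)
L_A = 82.1

82.1 dBA


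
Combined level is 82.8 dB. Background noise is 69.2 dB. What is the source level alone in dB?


Given values:
  L_total = 82.8 dB, L_bg = 69.2 dB
Formula: L_source = 10 * log10(10^(L_total/10) - 10^(L_bg/10))
Convert to linear:
  10^(82.8/10) = 190546071.7963
  10^(69.2/10) = 8317637.711
Difference: 190546071.7963 - 8317637.711 = 182228434.0853
L_source = 10 * log10(182228434.0853) = 82.61

82.61 dB


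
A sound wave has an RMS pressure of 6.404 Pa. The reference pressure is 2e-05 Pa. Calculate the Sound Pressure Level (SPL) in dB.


Given values:
  p = 6.404 Pa
  p_ref = 2e-05 Pa
Formula: SPL = 20 * log10(p / p_ref)
Compute ratio: p / p_ref = 6.404 / 2e-05 = 320200
Compute log10: log10(320200) = 5.505421
Multiply: SPL = 20 * 5.505421 = 110.11

110.11 dB


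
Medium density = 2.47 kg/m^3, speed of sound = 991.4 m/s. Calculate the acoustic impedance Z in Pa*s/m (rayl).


Given values:
  rho = 2.47 kg/m^3
  c = 991.4 m/s
Formula: Z = rho * c
Z = 2.47 * 991.4
Z = 2448.76

2448.76 rayl


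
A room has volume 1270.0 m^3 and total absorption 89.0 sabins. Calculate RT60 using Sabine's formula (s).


Given values:
  V = 1270.0 m^3
  A = 89.0 sabins
Formula: RT60 = 0.161 * V / A
Numerator: 0.161 * 1270.0 = 204.47
RT60 = 204.47 / 89.0 = 2.297

2.297 s


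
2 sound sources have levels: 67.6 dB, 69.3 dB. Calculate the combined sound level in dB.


Formula: L_total = 10 * log10( sum(10^(Li/10)) )
  Source 1: 10^(67.6/10) = 5754399.3734
  Source 2: 10^(69.3/10) = 8511380.382
Sum of linear values = 14265779.7554
L_total = 10 * log10(14265779.7554) = 71.54

71.54 dB


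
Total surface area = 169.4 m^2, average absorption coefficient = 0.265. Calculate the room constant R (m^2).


Given values:
  S = 169.4 m^2, alpha = 0.265
Formula: R = S * alpha / (1 - alpha)
Numerator: 169.4 * 0.265 = 44.891
Denominator: 1 - 0.265 = 0.735
R = 44.891 / 0.735 = 61.08

61.08 m^2


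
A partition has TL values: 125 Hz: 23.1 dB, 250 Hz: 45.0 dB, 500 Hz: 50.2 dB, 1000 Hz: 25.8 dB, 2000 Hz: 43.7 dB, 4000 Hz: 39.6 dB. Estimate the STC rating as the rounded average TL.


Given TL values at each frequency:
  125 Hz: 23.1 dB
  250 Hz: 45.0 dB
  500 Hz: 50.2 dB
  1000 Hz: 25.8 dB
  2000 Hz: 43.7 dB
  4000 Hz: 39.6 dB
Formula: STC ~ round(average of TL values)
Sum = 23.1 + 45.0 + 50.2 + 25.8 + 43.7 + 39.6 = 227.4
Average = 227.4 / 6 = 37.9
Rounded: 38

38


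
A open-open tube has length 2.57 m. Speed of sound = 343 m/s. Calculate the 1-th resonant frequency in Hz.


Given values:
  Tube type: open-open, L = 2.57 m, c = 343 m/s, n = 1
Formula: f_n = n * c / (2 * L)
Compute 2 * L = 2 * 2.57 = 5.14
f = 1 * 343 / 5.14
f = 66.73

66.73 Hz


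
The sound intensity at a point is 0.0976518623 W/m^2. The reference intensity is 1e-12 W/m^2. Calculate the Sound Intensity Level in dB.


Given values:
  I = 0.0976518623 W/m^2
  I_ref = 1e-12 W/m^2
Formula: SIL = 10 * log10(I / I_ref)
Compute ratio: I / I_ref = 97651862300
Compute log10: log10(97651862300) = 10.989681
Multiply: SIL = 10 * 10.989681 = 109.9

109.9 dB


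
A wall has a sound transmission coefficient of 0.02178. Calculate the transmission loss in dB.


Given values:
  tau = 0.02178
Formula: TL = 10 * log10(1 / tau)
Compute 1 / tau = 1 / 0.02178 = 45.9137
Compute log10(45.9137) = 1.661942
TL = 10 * 1.661942 = 16.62

16.62 dB


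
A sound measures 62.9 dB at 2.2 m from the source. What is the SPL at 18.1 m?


Given values:
  SPL1 = 62.9 dB, r1 = 2.2 m, r2 = 18.1 m
Formula: SPL2 = SPL1 - 20 * log10(r2 / r1)
Compute ratio: r2 / r1 = 18.1 / 2.2 = 8.2273
Compute log10: log10(8.2273) = 0.915257
Compute drop: 20 * 0.915257 = 18.3051
SPL2 = 62.9 - 18.3051 = 44.59

44.59 dB


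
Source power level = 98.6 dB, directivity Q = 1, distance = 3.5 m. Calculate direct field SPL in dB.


Given values:
  Lw = 98.6 dB, Q = 1, r = 3.5 m
Formula: SPL = Lw + 10 * log10(Q / (4 * pi * r^2))
Compute 4 * pi * r^2 = 4 * pi * 3.5^2 = 153.938
Compute Q / denom = 1 / 153.938 = 0.00649612
Compute 10 * log10(0.00649612) = -21.8735
SPL = 98.6 + (-21.8735) = 76.73

76.73 dB


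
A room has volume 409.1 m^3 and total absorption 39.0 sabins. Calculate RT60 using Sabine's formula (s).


Given values:
  V = 409.1 m^3
  A = 39.0 sabins
Formula: RT60 = 0.161 * V / A
Numerator: 0.161 * 409.1 = 65.8651
RT60 = 65.8651 / 39.0 = 1.689

1.689 s


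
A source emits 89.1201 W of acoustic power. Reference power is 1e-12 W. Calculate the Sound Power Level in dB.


Given values:
  W = 89.1201 W
  W_ref = 1e-12 W
Formula: SWL = 10 * log10(W / W_ref)
Compute ratio: W / W_ref = 89120100000000
Compute log10: log10(89120100000000) = 13.949976
Multiply: SWL = 10 * 13.949976 = 139.5

139.5 dB


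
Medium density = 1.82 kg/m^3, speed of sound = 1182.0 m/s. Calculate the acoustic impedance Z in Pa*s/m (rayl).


Given values:
  rho = 1.82 kg/m^3
  c = 1182.0 m/s
Formula: Z = rho * c
Z = 1.82 * 1182.0
Z = 2151.24

2151.24 rayl


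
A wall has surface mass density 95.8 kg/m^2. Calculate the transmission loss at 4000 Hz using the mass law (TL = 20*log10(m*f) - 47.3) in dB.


Given values:
  m = 95.8 kg/m^2, f = 4000 Hz
Formula: TL = 20 * log10(m * f) - 47.3
Compute m * f = 95.8 * 4000 = 383200.0
Compute log10(383200.0) = 5.583426
Compute 20 * 5.583426 = 111.6685
TL = 111.6685 - 47.3 = 64.37

64.37 dB


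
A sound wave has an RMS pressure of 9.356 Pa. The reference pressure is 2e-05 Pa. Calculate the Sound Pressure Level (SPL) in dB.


Given values:
  p = 9.356 Pa
  p_ref = 2e-05 Pa
Formula: SPL = 20 * log10(p / p_ref)
Compute ratio: p / p_ref = 9.356 / 2e-05 = 467800
Compute log10: log10(467800) = 5.67006
Multiply: SPL = 20 * 5.67006 = 113.4

113.4 dB


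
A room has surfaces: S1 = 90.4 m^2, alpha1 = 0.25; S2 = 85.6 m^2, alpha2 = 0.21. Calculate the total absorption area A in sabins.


Given surfaces:
  Surface 1: 90.4 * 0.25 = 22.6
  Surface 2: 85.6 * 0.21 = 17.976
Formula: A = sum(Si * alpha_i)
A = 22.6 + 17.976
A = 40.58

40.58 sabins


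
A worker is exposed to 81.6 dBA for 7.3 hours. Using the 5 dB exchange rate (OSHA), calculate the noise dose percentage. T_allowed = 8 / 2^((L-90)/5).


Given values:
  L = 81.6 dBA, T = 7.3 hours
Formula: T_allowed = 8 / 2^((L - 90) / 5)
Compute exponent: (81.6 - 90) / 5 = -1.68
Compute 2^(-1.68) = 0.312083
T_allowed = 8 / 0.312083 = 25.634206 hours
Dose = (T / T_allowed) * 100
Dose = (7.3 / 25.634206) * 100 = 28.48

28.48 %


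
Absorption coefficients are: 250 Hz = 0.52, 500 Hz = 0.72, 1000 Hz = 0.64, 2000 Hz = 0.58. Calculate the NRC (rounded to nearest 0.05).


Given values:
  a_250 = 0.52, a_500 = 0.72
  a_1000 = 0.64, a_2000 = 0.58
Formula: NRC = (a250 + a500 + a1000 + a2000) / 4
Sum = 0.52 + 0.72 + 0.64 + 0.58 = 2.46
NRC = 2.46 / 4 = 0.615
Rounded to nearest 0.05: 0.6

0.6


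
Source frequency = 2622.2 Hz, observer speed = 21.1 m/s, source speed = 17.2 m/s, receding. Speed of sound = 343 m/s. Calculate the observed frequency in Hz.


Given values:
  f_s = 2622.2 Hz, v_o = 21.1 m/s, v_s = 17.2 m/s
  Direction: receding
Formula: f_o = f_s * (c - v_o) / (c + v_s)
Numerator: c - v_o = 343 - 21.1 = 321.9
Denominator: c + v_s = 343 + 17.2 = 360.2
f_o = 2622.2 * 321.9 / 360.2 = 2343.38

2343.38 Hz


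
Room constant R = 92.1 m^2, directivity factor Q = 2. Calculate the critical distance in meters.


Given values:
  R = 92.1 m^2, Q = 2
Formula: d_c = 0.141 * sqrt(Q * R)
Compute Q * R = 2 * 92.1 = 184.2
Compute sqrt(184.2) = 13.572
d_c = 0.141 * 13.572 = 1.914

1.914 m


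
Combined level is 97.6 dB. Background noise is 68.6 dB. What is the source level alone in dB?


Given values:
  L_total = 97.6 dB, L_bg = 68.6 dB
Formula: L_source = 10 * log10(10^(L_total/10) - 10^(L_bg/10))
Convert to linear:
  10^(97.6/10) = 5754399373.3716
  10^(68.6/10) = 7244359.6007
Difference: 5754399373.3716 - 7244359.6007 = 5747155013.7709
L_source = 10 * log10(5747155013.7709) = 97.59

97.59 dB


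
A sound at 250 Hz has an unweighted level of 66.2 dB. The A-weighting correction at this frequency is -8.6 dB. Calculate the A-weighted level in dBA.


Given values:
  SPL = 66.2 dB
  A-weighting at 250 Hz = -8.6 dB
Formula: L_A = SPL + A_weight
L_A = 66.2 + (-8.6)
L_A = 57.6

57.6 dBA


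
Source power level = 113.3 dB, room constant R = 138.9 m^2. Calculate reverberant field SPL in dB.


Given values:
  Lw = 113.3 dB, R = 138.9 m^2
Formula: SPL = Lw + 10 * log10(4 / R)
Compute 4 / R = 4 / 138.9 = 0.028798
Compute 10 * log10(0.028798) = -15.4064
SPL = 113.3 + (-15.4064) = 97.89

97.89 dB


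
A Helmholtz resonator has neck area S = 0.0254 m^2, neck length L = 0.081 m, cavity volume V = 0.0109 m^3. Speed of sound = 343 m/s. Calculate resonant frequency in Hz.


Given values:
  S = 0.0254 m^2, L = 0.081 m, V = 0.0109 m^3, c = 343 m/s
Formula: f = (c / (2*pi)) * sqrt(S / (V * L))
Compute V * L = 0.0109 * 0.081 = 0.0008829
Compute S / (V * L) = 0.0254 / 0.0008829 = 28.7688
Compute sqrt(28.7688) = 5.363655
Compute c / (2*pi) = 343 / 6.283185 = 54.590148
f = 54.590148 * 5.363655 = 292.8

292.8 Hz


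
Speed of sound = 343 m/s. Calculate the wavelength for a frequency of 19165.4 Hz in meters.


Given values:
  c = 343 m/s, f = 19165.4 Hz
Formula: lambda = c / f
lambda = 343 / 19165.4
lambda = 0.0179

0.0179 m


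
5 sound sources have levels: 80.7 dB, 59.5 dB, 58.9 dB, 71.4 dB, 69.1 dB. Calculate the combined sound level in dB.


Formula: L_total = 10 * log10( sum(10^(Li/10)) )
  Source 1: 10^(80.7/10) = 117489755.494
  Source 2: 10^(59.5/10) = 891250.9381
  Source 3: 10^(58.9/10) = 776247.1166
  Source 4: 10^(71.4/10) = 13803842.646
  Source 5: 10^(69.1/10) = 8128305.1616
Sum of linear values = 141089401.3563
L_total = 10 * log10(141089401.3563) = 81.49

81.49 dB


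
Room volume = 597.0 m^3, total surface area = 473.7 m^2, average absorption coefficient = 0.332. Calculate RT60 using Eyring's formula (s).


Given values:
  V = 597.0 m^3, S = 473.7 m^2, alpha = 0.332
Formula: RT60 = 0.161 * V / (-S * ln(1 - alpha))
Compute ln(1 - 0.332) = ln(0.668) = -0.403467
Denominator: -473.7 * -0.403467 = 191.1223
Numerator: 0.161 * 597.0 = 96.117
RT60 = 96.117 / 191.1223 = 0.503

0.503 s


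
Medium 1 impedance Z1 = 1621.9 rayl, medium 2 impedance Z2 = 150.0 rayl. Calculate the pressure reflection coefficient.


Given values:
  Z1 = 1621.9 rayl, Z2 = 150.0 rayl
Formula: R = (Z2 - Z1) / (Z2 + Z1)
Numerator: Z2 - Z1 = 150.0 - 1621.9 = -1471.9
Denominator: Z2 + Z1 = 150.0 + 1621.9 = 1771.9
R = -1471.9 / 1771.9 = -0.8307

-0.8307


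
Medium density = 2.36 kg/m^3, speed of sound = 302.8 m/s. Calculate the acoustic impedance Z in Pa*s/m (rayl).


Given values:
  rho = 2.36 kg/m^3
  c = 302.8 m/s
Formula: Z = rho * c
Z = 2.36 * 302.8
Z = 714.61

714.61 rayl


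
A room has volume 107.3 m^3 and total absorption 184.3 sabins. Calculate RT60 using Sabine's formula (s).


Given values:
  V = 107.3 m^3
  A = 184.3 sabins
Formula: RT60 = 0.161 * V / A
Numerator: 0.161 * 107.3 = 17.2753
RT60 = 17.2753 / 184.3 = 0.094

0.094 s


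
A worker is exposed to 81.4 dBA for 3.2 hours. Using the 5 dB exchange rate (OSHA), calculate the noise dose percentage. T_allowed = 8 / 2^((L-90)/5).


Given values:
  L = 81.4 dBA, T = 3.2 hours
Formula: T_allowed = 8 / 2^((L - 90) / 5)
Compute exponent: (81.4 - 90) / 5 = -1.72
Compute 2^(-1.72) = 0.303549
T_allowed = 8 / 0.303549 = 26.354888 hours
Dose = (T / T_allowed) * 100
Dose = (3.2 / 26.354888) * 100 = 12.14

12.14 %


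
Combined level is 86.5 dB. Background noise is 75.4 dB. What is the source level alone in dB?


Given values:
  L_total = 86.5 dB, L_bg = 75.4 dB
Formula: L_source = 10 * log10(10^(L_total/10) - 10^(L_bg/10))
Convert to linear:
  10^(86.5/10) = 446683592.151
  10^(75.4/10) = 34673685.0453
Difference: 446683592.151 - 34673685.0453 = 412009907.1057
L_source = 10 * log10(412009907.1057) = 86.15

86.15 dB


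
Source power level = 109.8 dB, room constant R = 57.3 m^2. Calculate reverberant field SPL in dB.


Given values:
  Lw = 109.8 dB, R = 57.3 m^2
Formula: SPL = Lw + 10 * log10(4 / R)
Compute 4 / R = 4 / 57.3 = 0.069808
Compute 10 * log10(0.069808) = -11.5609
SPL = 109.8 + (-11.5609) = 98.24

98.24 dB


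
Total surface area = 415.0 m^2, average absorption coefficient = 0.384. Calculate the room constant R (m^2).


Given values:
  S = 415.0 m^2, alpha = 0.384
Formula: R = S * alpha / (1 - alpha)
Numerator: 415.0 * 0.384 = 159.36
Denominator: 1 - 0.384 = 0.616
R = 159.36 / 0.616 = 258.7

258.7 m^2


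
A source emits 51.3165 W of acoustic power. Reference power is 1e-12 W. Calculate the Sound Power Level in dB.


Given values:
  W = 51.3165 W
  W_ref = 1e-12 W
Formula: SWL = 10 * log10(W / W_ref)
Compute ratio: W / W_ref = 51316500000000
Compute log10: log10(51316500000000) = 13.710257
Multiply: SWL = 10 * 13.710257 = 137.1

137.1 dB


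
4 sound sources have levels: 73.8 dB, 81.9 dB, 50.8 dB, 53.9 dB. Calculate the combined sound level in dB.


Formula: L_total = 10 * log10( sum(10^(Li/10)) )
  Source 1: 10^(73.8/10) = 23988329.1902
  Source 2: 10^(81.9/10) = 154881661.8912
  Source 3: 10^(50.8/10) = 120226.4435
  Source 4: 10^(53.9/10) = 245470.8916
Sum of linear values = 179235688.4165
L_total = 10 * log10(179235688.4165) = 82.53

82.53 dB


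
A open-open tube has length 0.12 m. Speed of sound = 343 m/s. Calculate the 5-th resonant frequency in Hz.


Given values:
  Tube type: open-open, L = 0.12 m, c = 343 m/s, n = 5
Formula: f_n = n * c / (2 * L)
Compute 2 * L = 2 * 0.12 = 0.24
f = 5 * 343 / 0.24
f = 7145.83

7145.83 Hz


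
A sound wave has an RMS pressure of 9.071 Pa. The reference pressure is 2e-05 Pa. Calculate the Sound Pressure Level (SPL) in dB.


Given values:
  p = 9.071 Pa
  p_ref = 2e-05 Pa
Formula: SPL = 20 * log10(p / p_ref)
Compute ratio: p / p_ref = 9.071 / 2e-05 = 453550
Compute log10: log10(453550) = 5.656625
Multiply: SPL = 20 * 5.656625 = 113.13

113.13 dB


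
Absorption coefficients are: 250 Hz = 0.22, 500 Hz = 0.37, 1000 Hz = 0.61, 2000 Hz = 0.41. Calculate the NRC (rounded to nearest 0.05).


Given values:
  a_250 = 0.22, a_500 = 0.37
  a_1000 = 0.61, a_2000 = 0.41
Formula: NRC = (a250 + a500 + a1000 + a2000) / 4
Sum = 0.22 + 0.37 + 0.61 + 0.41 = 1.61
NRC = 1.61 / 4 = 0.4025
Rounded to nearest 0.05: 0.4

0.4


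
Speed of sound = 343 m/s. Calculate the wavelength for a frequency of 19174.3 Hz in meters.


Given values:
  c = 343 m/s, f = 19174.3 Hz
Formula: lambda = c / f
lambda = 343 / 19174.3
lambda = 0.0179

0.0179 m


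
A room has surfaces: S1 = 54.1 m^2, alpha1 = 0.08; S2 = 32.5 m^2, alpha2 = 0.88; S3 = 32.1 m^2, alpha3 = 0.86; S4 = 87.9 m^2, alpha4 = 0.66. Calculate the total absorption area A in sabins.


Given surfaces:
  Surface 1: 54.1 * 0.08 = 4.328
  Surface 2: 32.5 * 0.88 = 28.6
  Surface 3: 32.1 * 0.86 = 27.606
  Surface 4: 87.9 * 0.66 = 58.014
Formula: A = sum(Si * alpha_i)
A = 4.328 + 28.6 + 27.606 + 58.014
A = 118.55

118.55 sabins


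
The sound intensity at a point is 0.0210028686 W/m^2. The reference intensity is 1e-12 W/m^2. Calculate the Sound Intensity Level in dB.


Given values:
  I = 0.0210028686 W/m^2
  I_ref = 1e-12 W/m^2
Formula: SIL = 10 * log10(I / I_ref)
Compute ratio: I / I_ref = 21002868600
Compute log10: log10(21002868600) = 10.322279
Multiply: SIL = 10 * 10.322279 = 103.22

103.22 dB


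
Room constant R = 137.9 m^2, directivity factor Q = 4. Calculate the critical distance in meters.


Given values:
  R = 137.9 m^2, Q = 4
Formula: d_c = 0.141 * sqrt(Q * R)
Compute Q * R = 4 * 137.9 = 551.6
Compute sqrt(551.6) = 23.4862
d_c = 0.141 * 23.4862 = 3.312

3.312 m


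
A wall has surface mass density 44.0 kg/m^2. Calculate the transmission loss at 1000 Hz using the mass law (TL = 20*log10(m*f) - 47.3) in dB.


Given values:
  m = 44.0 kg/m^2, f = 1000 Hz
Formula: TL = 20 * log10(m * f) - 47.3
Compute m * f = 44.0 * 1000 = 44000.0
Compute log10(44000.0) = 4.643453
Compute 20 * 4.643453 = 92.8691
TL = 92.8691 - 47.3 = 45.57

45.57 dB


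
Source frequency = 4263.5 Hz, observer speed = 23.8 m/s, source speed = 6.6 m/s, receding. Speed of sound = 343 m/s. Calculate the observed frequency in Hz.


Given values:
  f_s = 4263.5 Hz, v_o = 23.8 m/s, v_s = 6.6 m/s
  Direction: receding
Formula: f_o = f_s * (c - v_o) / (c + v_s)
Numerator: c - v_o = 343 - 23.8 = 319.2
Denominator: c + v_s = 343 + 6.6 = 349.6
f_o = 4263.5 * 319.2 / 349.6 = 3892.76

3892.76 Hz


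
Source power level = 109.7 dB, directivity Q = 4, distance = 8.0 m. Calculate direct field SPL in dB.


Given values:
  Lw = 109.7 dB, Q = 4, r = 8.0 m
Formula: SPL = Lw + 10 * log10(Q / (4 * pi * r^2))
Compute 4 * pi * r^2 = 4 * pi * 8.0^2 = 804.2477
Compute Q / denom = 4 / 804.2477 = 0.00497359
Compute 10 * log10(0.00497359) = -23.0333
SPL = 109.7 + (-23.0333) = 86.67

86.67 dB


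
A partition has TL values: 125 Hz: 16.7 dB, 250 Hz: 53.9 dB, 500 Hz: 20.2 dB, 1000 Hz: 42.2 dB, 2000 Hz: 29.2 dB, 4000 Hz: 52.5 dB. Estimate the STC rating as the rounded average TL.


Given TL values at each frequency:
  125 Hz: 16.7 dB
  250 Hz: 53.9 dB
  500 Hz: 20.2 dB
  1000 Hz: 42.2 dB
  2000 Hz: 29.2 dB
  4000 Hz: 52.5 dB
Formula: STC ~ round(average of TL values)
Sum = 16.7 + 53.9 + 20.2 + 42.2 + 29.2 + 52.5 = 214.7
Average = 214.7 / 6 = 35.78
Rounded: 36

36


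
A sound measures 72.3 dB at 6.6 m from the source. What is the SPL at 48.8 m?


Given values:
  SPL1 = 72.3 dB, r1 = 6.6 m, r2 = 48.8 m
Formula: SPL2 = SPL1 - 20 * log10(r2 / r1)
Compute ratio: r2 / r1 = 48.8 / 6.6 = 7.3939
Compute log10: log10(7.3939) = 0.868874
Compute drop: 20 * 0.868874 = 17.3775
SPL2 = 72.3 - 17.3775 = 54.92

54.92 dB


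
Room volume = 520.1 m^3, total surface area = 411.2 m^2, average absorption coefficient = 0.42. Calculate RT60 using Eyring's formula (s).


Given values:
  V = 520.1 m^3, S = 411.2 m^2, alpha = 0.42
Formula: RT60 = 0.161 * V / (-S * ln(1 - alpha))
Compute ln(1 - 0.42) = ln(0.58) = -0.544727
Denominator: -411.2 * -0.544727 = 223.9917
Numerator: 0.161 * 520.1 = 83.7361
RT60 = 83.7361 / 223.9917 = 0.374

0.374 s


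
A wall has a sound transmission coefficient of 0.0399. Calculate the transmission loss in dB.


Given values:
  tau = 0.0399
Formula: TL = 10 * log10(1 / tau)
Compute 1 / tau = 1 / 0.0399 = 25.0627
Compute log10(25.0627) = 1.399028
TL = 10 * 1.399028 = 13.99

13.99 dB


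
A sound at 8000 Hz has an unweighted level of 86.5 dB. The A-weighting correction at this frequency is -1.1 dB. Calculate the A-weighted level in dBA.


Given values:
  SPL = 86.5 dB
  A-weighting at 8000 Hz = -1.1 dB
Formula: L_A = SPL + A_weight
L_A = 86.5 + (-1.1)
L_A = 85.4

85.4 dBA


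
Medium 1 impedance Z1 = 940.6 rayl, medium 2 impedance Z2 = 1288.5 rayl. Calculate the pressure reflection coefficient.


Given values:
  Z1 = 940.6 rayl, Z2 = 1288.5 rayl
Formula: R = (Z2 - Z1) / (Z2 + Z1)
Numerator: Z2 - Z1 = 1288.5 - 940.6 = 347.9
Denominator: Z2 + Z1 = 1288.5 + 940.6 = 2229.1
R = 347.9 / 2229.1 = 0.1561

0.1561


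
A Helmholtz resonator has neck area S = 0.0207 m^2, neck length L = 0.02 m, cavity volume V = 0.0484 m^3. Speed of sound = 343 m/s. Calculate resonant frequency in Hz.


Given values:
  S = 0.0207 m^2, L = 0.02 m, V = 0.0484 m^3, c = 343 m/s
Formula: f = (c / (2*pi)) * sqrt(S / (V * L))
Compute V * L = 0.0484 * 0.02 = 0.000968
Compute S / (V * L) = 0.0207 / 0.000968 = 21.3843
Compute sqrt(21.3843) = 4.624316
Compute c / (2*pi) = 343 / 6.283185 = 54.590148
f = 54.590148 * 4.624316 = 252.44

252.44 Hz


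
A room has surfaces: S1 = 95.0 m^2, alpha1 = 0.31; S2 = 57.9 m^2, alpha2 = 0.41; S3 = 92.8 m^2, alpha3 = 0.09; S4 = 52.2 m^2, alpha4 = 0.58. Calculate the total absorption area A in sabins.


Given surfaces:
  Surface 1: 95.0 * 0.31 = 29.45
  Surface 2: 57.9 * 0.41 = 23.739
  Surface 3: 92.8 * 0.09 = 8.352
  Surface 4: 52.2 * 0.58 = 30.276
Formula: A = sum(Si * alpha_i)
A = 29.45 + 23.739 + 8.352 + 30.276
A = 91.82

91.82 sabins


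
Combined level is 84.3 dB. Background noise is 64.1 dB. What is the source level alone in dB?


Given values:
  L_total = 84.3 dB, L_bg = 64.1 dB
Formula: L_source = 10 * log10(10^(L_total/10) - 10^(L_bg/10))
Convert to linear:
  10^(84.3/10) = 269153480.3927
  10^(64.1/10) = 2570395.7828
Difference: 269153480.3927 - 2570395.7828 = 266583084.6099
L_source = 10 * log10(266583084.6099) = 84.26

84.26 dB


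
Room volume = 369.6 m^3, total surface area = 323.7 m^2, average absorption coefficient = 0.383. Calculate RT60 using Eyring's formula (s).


Given values:
  V = 369.6 m^3, S = 323.7 m^2, alpha = 0.383
Formula: RT60 = 0.161 * V / (-S * ln(1 - alpha))
Compute ln(1 - 0.383) = ln(0.617) = -0.482886
Denominator: -323.7 * -0.482886 = 156.3102
Numerator: 0.161 * 369.6 = 59.5056
RT60 = 59.5056 / 156.3102 = 0.381

0.381 s


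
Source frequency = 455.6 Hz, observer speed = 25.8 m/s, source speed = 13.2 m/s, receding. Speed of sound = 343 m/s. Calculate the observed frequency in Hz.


Given values:
  f_s = 455.6 Hz, v_o = 25.8 m/s, v_s = 13.2 m/s
  Direction: receding
Formula: f_o = f_s * (c - v_o) / (c + v_s)
Numerator: c - v_o = 343 - 25.8 = 317.2
Denominator: c + v_s = 343 + 13.2 = 356.2
f_o = 455.6 * 317.2 / 356.2 = 405.72

405.72 Hz


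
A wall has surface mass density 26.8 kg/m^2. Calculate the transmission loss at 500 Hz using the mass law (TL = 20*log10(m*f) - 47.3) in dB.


Given values:
  m = 26.8 kg/m^2, f = 500 Hz
Formula: TL = 20 * log10(m * f) - 47.3
Compute m * f = 26.8 * 500 = 13400.0
Compute log10(13400.0) = 4.127105
Compute 20 * 4.127105 = 82.5421
TL = 82.5421 - 47.3 = 35.24

35.24 dB


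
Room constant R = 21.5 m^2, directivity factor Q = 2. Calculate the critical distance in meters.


Given values:
  R = 21.5 m^2, Q = 2
Formula: d_c = 0.141 * sqrt(Q * R)
Compute Q * R = 2 * 21.5 = 43.0
Compute sqrt(43.0) = 6.5574
d_c = 0.141 * 6.5574 = 0.925

0.925 m


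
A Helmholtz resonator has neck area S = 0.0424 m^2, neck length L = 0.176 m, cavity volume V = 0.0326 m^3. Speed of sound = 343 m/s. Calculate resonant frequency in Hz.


Given values:
  S = 0.0424 m^2, L = 0.176 m, V = 0.0326 m^3, c = 343 m/s
Formula: f = (c / (2*pi)) * sqrt(S / (V * L))
Compute V * L = 0.0326 * 0.176 = 0.0057376
Compute S / (V * L) = 0.0424 / 0.0057376 = 7.3898
Compute sqrt(7.3898) = 2.718419
Compute c / (2*pi) = 343 / 6.283185 = 54.590148
f = 54.590148 * 2.718419 = 148.4

148.4 Hz


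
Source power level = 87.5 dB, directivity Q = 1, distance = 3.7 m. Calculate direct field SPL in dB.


Given values:
  Lw = 87.5 dB, Q = 1, r = 3.7 m
Formula: SPL = Lw + 10 * log10(Q / (4 * pi * r^2))
Compute 4 * pi * r^2 = 4 * pi * 3.7^2 = 172.0336
Compute Q / denom = 1 / 172.0336 = 0.00581282
Compute 10 * log10(0.00581282) = -22.3561
SPL = 87.5 + (-22.3561) = 65.14

65.14 dB


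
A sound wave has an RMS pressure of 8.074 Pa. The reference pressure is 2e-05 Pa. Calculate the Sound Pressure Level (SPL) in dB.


Given values:
  p = 8.074 Pa
  p_ref = 2e-05 Pa
Formula: SPL = 20 * log10(p / p_ref)
Compute ratio: p / p_ref = 8.074 / 2e-05 = 403700
Compute log10: log10(403700) = 5.606059
Multiply: SPL = 20 * 5.606059 = 112.12

112.12 dB


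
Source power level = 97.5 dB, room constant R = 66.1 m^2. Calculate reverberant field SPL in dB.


Given values:
  Lw = 97.5 dB, R = 66.1 m^2
Formula: SPL = Lw + 10 * log10(4 / R)
Compute 4 / R = 4 / 66.1 = 0.060514
Compute 10 * log10(0.060514) = -12.1814
SPL = 97.5 + (-12.1814) = 85.32

85.32 dB


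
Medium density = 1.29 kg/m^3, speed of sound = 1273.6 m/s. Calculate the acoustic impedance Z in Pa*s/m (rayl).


Given values:
  rho = 1.29 kg/m^3
  c = 1273.6 m/s
Formula: Z = rho * c
Z = 1.29 * 1273.6
Z = 1642.94

1642.94 rayl


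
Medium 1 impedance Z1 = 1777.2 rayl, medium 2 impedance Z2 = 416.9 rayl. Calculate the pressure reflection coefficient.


Given values:
  Z1 = 1777.2 rayl, Z2 = 416.9 rayl
Formula: R = (Z2 - Z1) / (Z2 + Z1)
Numerator: Z2 - Z1 = 416.9 - 1777.2 = -1360.3
Denominator: Z2 + Z1 = 416.9 + 1777.2 = 2194.1
R = -1360.3 / 2194.1 = -0.62

-0.62


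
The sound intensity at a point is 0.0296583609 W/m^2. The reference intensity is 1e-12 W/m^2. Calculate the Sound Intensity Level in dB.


Given values:
  I = 0.0296583609 W/m^2
  I_ref = 1e-12 W/m^2
Formula: SIL = 10 * log10(I / I_ref)
Compute ratio: I / I_ref = 29658360900
Compute log10: log10(29658360900) = 10.472147
Multiply: SIL = 10 * 10.472147 = 104.72

104.72 dB


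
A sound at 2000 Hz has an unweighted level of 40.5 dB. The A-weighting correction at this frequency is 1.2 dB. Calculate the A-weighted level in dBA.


Given values:
  SPL = 40.5 dB
  A-weighting at 2000 Hz = 1.2 dB
Formula: L_A = SPL + A_weight
L_A = 40.5 + (1.2)
L_A = 41.7

41.7 dBA


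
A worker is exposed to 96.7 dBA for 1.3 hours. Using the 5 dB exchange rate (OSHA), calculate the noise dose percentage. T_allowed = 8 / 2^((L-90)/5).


Given values:
  L = 96.7 dBA, T = 1.3 hours
Formula: T_allowed = 8 / 2^((L - 90) / 5)
Compute exponent: (96.7 - 90) / 5 = 1.34
Compute 2^(1.34) = 2.531513
T_allowed = 8 / 2.531513 = 3.160165 hours
Dose = (T / T_allowed) * 100
Dose = (1.3 / 3.160165) * 100 = 41.14

41.14 %


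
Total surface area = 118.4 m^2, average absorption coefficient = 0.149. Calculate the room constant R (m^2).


Given values:
  S = 118.4 m^2, alpha = 0.149
Formula: R = S * alpha / (1 - alpha)
Numerator: 118.4 * 0.149 = 17.6416
Denominator: 1 - 0.149 = 0.851
R = 17.6416 / 0.851 = 20.73

20.73 m^2


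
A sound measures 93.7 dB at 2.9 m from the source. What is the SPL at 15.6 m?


Given values:
  SPL1 = 93.7 dB, r1 = 2.9 m, r2 = 15.6 m
Formula: SPL2 = SPL1 - 20 * log10(r2 / r1)
Compute ratio: r2 / r1 = 15.6 / 2.9 = 5.3793
Compute log10: log10(5.3793) = 0.730726
Compute drop: 20 * 0.730726 = 14.6145
SPL2 = 93.7 - 14.6145 = 79.09

79.09 dB


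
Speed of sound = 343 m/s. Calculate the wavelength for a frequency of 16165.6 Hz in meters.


Given values:
  c = 343 m/s, f = 16165.6 Hz
Formula: lambda = c / f
lambda = 343 / 16165.6
lambda = 0.0212

0.0212 m


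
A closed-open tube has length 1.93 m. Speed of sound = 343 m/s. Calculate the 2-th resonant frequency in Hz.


Given values:
  Tube type: closed-open, L = 1.93 m, c = 343 m/s, n = 2
Formula: f_n = (2n - 1) * c / (4 * L)
Compute 2n - 1 = 2*2 - 1 = 3
Compute 4 * L = 4 * 1.93 = 7.72
f = 3 * 343 / 7.72
f = 133.29

133.29 Hz


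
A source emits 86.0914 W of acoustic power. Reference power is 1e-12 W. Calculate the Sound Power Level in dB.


Given values:
  W = 86.0914 W
  W_ref = 1e-12 W
Formula: SWL = 10 * log10(W / W_ref)
Compute ratio: W / W_ref = 86091400000000
Compute log10: log10(86091400000000) = 13.93496
Multiply: SWL = 10 * 13.93496 = 139.35

139.35 dB


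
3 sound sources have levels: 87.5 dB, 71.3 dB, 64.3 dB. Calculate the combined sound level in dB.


Formula: L_total = 10 * log10( sum(10^(Li/10)) )
  Source 1: 10^(87.5/10) = 562341325.1903
  Source 2: 10^(71.3/10) = 13489628.8259
  Source 3: 10^(64.3/10) = 2691534.8039
Sum of linear values = 578522488.8201
L_total = 10 * log10(578522488.8201) = 87.62

87.62 dB


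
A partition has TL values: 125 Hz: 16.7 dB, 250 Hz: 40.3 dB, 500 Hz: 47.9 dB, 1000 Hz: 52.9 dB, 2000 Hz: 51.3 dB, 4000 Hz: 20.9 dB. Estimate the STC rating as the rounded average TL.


Given TL values at each frequency:
  125 Hz: 16.7 dB
  250 Hz: 40.3 dB
  500 Hz: 47.9 dB
  1000 Hz: 52.9 dB
  2000 Hz: 51.3 dB
  4000 Hz: 20.9 dB
Formula: STC ~ round(average of TL values)
Sum = 16.7 + 40.3 + 47.9 + 52.9 + 51.3 + 20.9 = 230.0
Average = 230.0 / 6 = 38.33
Rounded: 38

38


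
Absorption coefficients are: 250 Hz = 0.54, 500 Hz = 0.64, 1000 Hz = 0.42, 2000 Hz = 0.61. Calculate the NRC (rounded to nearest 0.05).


Given values:
  a_250 = 0.54, a_500 = 0.64
  a_1000 = 0.42, a_2000 = 0.61
Formula: NRC = (a250 + a500 + a1000 + a2000) / 4
Sum = 0.54 + 0.64 + 0.42 + 0.61 = 2.21
NRC = 2.21 / 4 = 0.5525
Rounded to nearest 0.05: 0.55

0.55


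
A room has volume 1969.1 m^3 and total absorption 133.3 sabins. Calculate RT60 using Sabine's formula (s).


Given values:
  V = 1969.1 m^3
  A = 133.3 sabins
Formula: RT60 = 0.161 * V / A
Numerator: 0.161 * 1969.1 = 317.0251
RT60 = 317.0251 / 133.3 = 2.378

2.378 s


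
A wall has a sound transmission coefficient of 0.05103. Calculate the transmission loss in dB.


Given values:
  tau = 0.05103
Formula: TL = 10 * log10(1 / tau)
Compute 1 / tau = 1 / 0.05103 = 19.5963
Compute log10(19.5963) = 1.292174
TL = 10 * 1.292174 = 12.92

12.92 dB


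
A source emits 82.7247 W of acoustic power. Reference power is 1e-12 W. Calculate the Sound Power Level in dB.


Given values:
  W = 82.7247 W
  W_ref = 1e-12 W
Formula: SWL = 10 * log10(W / W_ref)
Compute ratio: W / W_ref = 82724700000000
Compute log10: log10(82724700000000) = 13.917635
Multiply: SWL = 10 * 13.917635 = 139.18

139.18 dB
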